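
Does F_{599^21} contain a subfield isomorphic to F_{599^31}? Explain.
No: F_{599^31} is not a subfield of F_{599^21}

F_{p^m} embeds in F_{p^n} iff m | n. Here 31 ∤ 21 (since 21 = 0·31 + 21 with remainder 21 ≠ 0), so F_{599^31} is not a subfield of F_{599^21}. Equivalently: if it were, the tower law would give 31 = [F_{599^31}:F_599] dividing [F_{599^21}:F_599] = 21, contradiction.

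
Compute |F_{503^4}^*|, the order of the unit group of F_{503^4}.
|F_{503^4}^*| = 64013554080

F_{503^4} has 503^4 = 64013554081 elements; its multiplicative group consists of all nonzero elements, so |F_{503^4}^*| = 64013554081 - 1 = 64013554080. (It is cyclic since any finite subgroup of the multiplicative group of a field is cyclic.)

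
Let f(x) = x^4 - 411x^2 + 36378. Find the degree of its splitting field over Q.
[K : Q] = 4

Solving the quadratic in x^2: x^2 = (411 ± √(411^2 - 4·36378))/2 = (411 ± √23409)/2 = (411 ± 153)/2, giving x^2 = 129 or x^2 = 282. So f(x) = (x^2 - 129)(x^2 - 282) and the roots of f are ±√129, ±√282. Hence the splitting field is K = Q(√129, √282). Since 129 and 282 are distinct squarefree integers > 1, their product 36378 is not a perfect square, so √282 ∉ Q(√129). By the tower law [K:Q] = [Q(√129,√282):Q(√129)] · [Q(√129):Q] = 2 · 2 = 4.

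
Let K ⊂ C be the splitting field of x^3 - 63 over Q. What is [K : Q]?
[K : Q] = 6

The roots of x^3 - 63 are ∛63, ω∛63, ω^2∛63 where ω = e^(2πi/3) is a primitive cube root of unity, so K = Q(∛63, ω). Now [Q(∛63):Q] = 3 (since 63 is not a perfect cube, x^3 - 63 is irreducible) and [Q(ω):Q] = 2. Both 2 and 3 divide [K:Q], and [K:Q] ≤ 3·2 = 6, so [K:Q] = 6. (Equivalently: Q(∛63) ⊂ R but ω ∉ R, so [K : Q(∛63)] = 2.)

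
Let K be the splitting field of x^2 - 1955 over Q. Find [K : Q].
[K : Q] = 2

f(x) = x^2 - 1955 factors as (x - √1955)(x + √1955). The splitting field is K = Q(√1955). Since 1955 is squarefree and > 1, it is not a perfect square, so x^2 - 1955 is irreducible over Q and [Q(√1955) : Q] = 2. Hence [K : Q] = 2.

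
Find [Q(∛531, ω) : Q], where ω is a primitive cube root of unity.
[Q(∛531, ω) : Q] = 6

[Q(∛531):Q] = 3 (min poly x^3 - 531, irreducible since 531 is not a perfect cube). [Q(ω):Q] = 2 (min poly x^2 + x + 1). Since Q(∛531) ⊂ R and ω ∉ R, we have ω ∉ Q(∛531), so x^2 + x + 1 remains irreducible over Q(∛531) and [Q(∛531, ω) : Q(∛531)] = 2. By the tower law, [Q(∛531, ω) : Q] = 3 · 2 = 6. (In fact Q(∛531, ω) is the splitting field of x^3 - 531 over Q.)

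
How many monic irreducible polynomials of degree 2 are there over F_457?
There are 104196 monic irreducible polynomials of degree 2 over F_457

Each element of F_{457^2} that lies in no proper subfield is a root of exactly one monic irreducible of degree 2 over F_457, and each such polynomial has 2 distinct roots in F_{457^2}. By Möbius inversion the count is N_457(2) = (1/2) Σ_{d|2} μ(2/d) · 457^d = (1/2)(μ(2)·457^1 + μ(1)·457^2) = 208392/2 = 104196.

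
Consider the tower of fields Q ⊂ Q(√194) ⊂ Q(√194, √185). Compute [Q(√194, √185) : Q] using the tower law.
[Q(√194, √185) : Q] = 4

[Q(√194):Q] = 2 (min poly x^2 - 194, irreducible since 194 is squarefree > 1). For the top step, suppose √185 ∈ Q(√194), say √185 = c + d√194 with c, d ∈ Q. Squaring: 185 = c^2 + 194d^2 + 2cd√194. Since √194 ∉ Q this forces 2cd = 0. If d = 0 then √185 = c ∈ Q, contradicting 185 squarefree > 1. If c = 0 then 185 = 194d^2, so 194·185 = (194d)^2 is a perfect square in Q — but 194·185 = 35890 is not a perfect square (since 194 and 185 are distinct squarefree integers). Contradiction. Hence √185 ∉ Q(√194), so x^2 - 185 stays irreducible over Q(√194) and [Q(√194, √185) : Q(√194)] = 2. By the tower law, [Q(√194, √185) : Q] = 2 · 2 = 4.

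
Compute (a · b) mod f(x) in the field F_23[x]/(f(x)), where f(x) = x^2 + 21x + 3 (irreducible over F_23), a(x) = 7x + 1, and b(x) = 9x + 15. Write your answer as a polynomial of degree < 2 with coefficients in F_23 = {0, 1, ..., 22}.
a · b ≡ 10x + 10 (mod f(x))

Multiply in F_23[x]: a(x)·b(x) = (7x + 1)·(9x + 15) = 17x^2 + 22x + 15. This has degree ≥ 2, so divide by f(x) over F_23: 17x^2 + 22x + 15 = (17)·(x^2 + 21x + 3) + (10x + 10). Hence a·b ≡ 10x + 10 (mod f). (F_23[x]/(f) is a field with 23^2 = 529 elements since f is irreducible of degree 2.)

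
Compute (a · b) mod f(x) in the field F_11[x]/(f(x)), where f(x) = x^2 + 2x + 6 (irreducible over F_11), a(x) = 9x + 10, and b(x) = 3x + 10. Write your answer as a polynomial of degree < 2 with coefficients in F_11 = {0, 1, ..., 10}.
a · b ≡ 4 (mod f(x))

Multiply in F_11[x]: a(x)·b(x) = (9x + 10)·(3x + 10) = 5x^2 + 10x + 1. This has degree ≥ 2, so divide by f(x) over F_11: 5x^2 + 10x + 1 = (5)·(x^2 + 2x + 6) + (4). Hence a·b ≡ 4 (mod f). (F_11[x]/(f) is a field with 11^2 = 121 elements since f is irreducible of degree 2.)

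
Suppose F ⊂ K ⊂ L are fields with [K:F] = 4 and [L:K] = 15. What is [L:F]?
[L:F] = 60

The tower law says that for any tower of field extensions F ⊂ K ⊂ L with finite degrees, [L:F] = [L:K] · [K:F]. Here this gives [L:F] = 15 · 4 = 60.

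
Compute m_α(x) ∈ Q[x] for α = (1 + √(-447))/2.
m_α(x) = x^2 - x + 112

From 2α - 1 = √(-447), squaring gives (2α - 1)^2 = -447, i.e. 4α^2 - 4α + 1 = -447, so α^2 - α + (1 + 447)/4 = 0. Since -447 ≡ 1 (mod 4), (1 + 447)/4 = 112 ∈ Z. The polynomial x^2 - x + 112 has discriminant 1 - 4·(112) = -447, which is not a perfect square in Q (d = -447 is squarefree and ≠ 1), so x^2 - x + 112 is irreducible over Q. It is the minimal polynomial of α.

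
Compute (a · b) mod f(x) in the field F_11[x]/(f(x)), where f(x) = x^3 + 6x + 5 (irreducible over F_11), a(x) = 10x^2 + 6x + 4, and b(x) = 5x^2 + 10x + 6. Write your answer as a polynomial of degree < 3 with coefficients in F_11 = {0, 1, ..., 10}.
a · b ≡ 5x^2 + 3x + 1 (mod f(x))

Multiply in F_11[x]: a(x)·b(x) = (10x^2 + 6x + 4)·(5x^2 + 10x + 6) = 6x^4 + 9x^3 + 8x^2 + 10x + 2. This has degree ≥ 3, so divide by f(x) over F_11: 6x^4 + 9x^3 + 8x^2 + 10x + 2 = (6x + 9)·(x^3 + 6x + 5) + (5x^2 + 3x + 1). Hence a·b ≡ 5x^2 + 3x + 1 (mod f). (F_11[x]/(f) is a field with 11^3 = 1331 elements since f is irreducible of degree 3.)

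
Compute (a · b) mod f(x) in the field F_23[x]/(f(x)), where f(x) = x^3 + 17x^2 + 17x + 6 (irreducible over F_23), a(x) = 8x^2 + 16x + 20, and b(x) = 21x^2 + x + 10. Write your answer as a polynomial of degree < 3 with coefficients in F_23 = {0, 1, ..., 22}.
a · b ≡ 22x^2 + 16x (mod f(x))

Multiply in F_23[x]: a(x)·b(x) = (8x^2 + 16x + 20)·(21x^2 + x + 10) = 7x^4 + 22x^3 + 10x^2 + 19x + 16. This has degree ≥ 3, so divide by f(x) over F_23: 7x^4 + 22x^3 + 10x^2 + 19x + 16 = (7x + 18)·(x^3 + 17x^2 + 17x + 6) + (22x^2 + 16x). Hence a·b ≡ 22x^2 + 16x (mod f). (F_23[x]/(f) is a field with 23^3 = 12167 elements since f is irreducible of degree 3.)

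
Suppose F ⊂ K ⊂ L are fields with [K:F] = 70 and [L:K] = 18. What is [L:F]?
[L:F] = 1260

The tower law says that for any tower of field extensions F ⊂ K ⊂ L with finite degrees, [L:F] = [L:K] · [K:F]. Here this gives [L:F] = 18 · 70 = 1260.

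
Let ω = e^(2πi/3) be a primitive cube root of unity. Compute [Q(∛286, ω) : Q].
[Q(∛286, ω) : Q] = 6

[Q(∛286):Q] = 3 (min poly x^3 - 286, irreducible since 286 is not a perfect cube). [Q(ω):Q] = 2 (min poly x^2 + x + 1). Since Q(∛286) ⊂ R and ω ∉ R, we have ω ∉ Q(∛286), so x^2 + x + 1 remains irreducible over Q(∛286) and [Q(∛286, ω) : Q(∛286)] = 2. By the tower law, [Q(∛286, ω) : Q] = 3 · 2 = 6. (In fact Q(∛286, ω) is the splitting field of x^3 - 286 over Q.)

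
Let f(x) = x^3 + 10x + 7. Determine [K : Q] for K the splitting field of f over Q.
[K : Q] = 6

By the rational root test, any rational root of the monic integer polynomial f(x) = x^3 + 10x + 7 must be an integer dividing the constant term 7, i.e. one of ±{1, 7}. Evaluating: f(1) = 18, f(-1) = -4, f(7) = 420, f(-7) = -406; none is 0, so f has no rational root and is therefore irreducible over Q (a cubic with no linear factor over a field is irreducible). For an irreducible cubic, the Galois group is A_3 or S_3 according as the discriminant disc(f) = -4a^3 - 27b^2 = -4·(10)^3 - 27·(7)^2 = -5323 is or is not a square in Q. Here disc(f) = -5323 is not a perfect square in Q, so the Galois group of f over Q is not contained in A_3 and must be all of S_3. The splitting field has degree |S_3| = 6 over Q, so [K : Q] = 6.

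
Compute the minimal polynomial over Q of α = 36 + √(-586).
m_α(x) = x^2 - 72x + 1882

From α - 36 = √(-586), squaring gives (α - 36)^2 = -586, i.e. α^2 - 72α + 1296 = -586, so α^2 - 72α + 1882 = 0. The discriminant of x^2 - 72x + 1882 is (-72)^2 - 4·(1882) = 5184 - 7528 = -2344, and 4·(-586) is not a perfect square in Q since -586 is squarefree and ≠ 1. Hence x^2 - 72x + 1882 is irreducible over Q and is the minimal polynomial of α.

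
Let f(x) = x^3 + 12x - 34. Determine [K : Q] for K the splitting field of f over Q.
[K : Q] = 6

By the rational root test, any rational root of the monic integer polynomial f(x) = x^3 + 12x - 34 must be an integer dividing the constant term -34, i.e. one of ±{1, 2, 17, 34}. Evaluating: f(1) = -21, f(-1) = -47, f(2) = -2, f(-2) = -66, f(17) = 5083, f(-17) = -5151, f(34) = 39678, f(-34) = -39746; none is 0, so f has no rational root and is therefore irreducible over Q (a cubic with no linear factor over a field is irreducible). For an irreducible cubic, the Galois group is A_3 or S_3 according as the discriminant disc(f) = -4a^3 - 27b^2 = -4·(12)^3 - 27·(-34)^2 = -38124 is or is not a square in Q. Here disc(f) = -38124 is not a perfect square in Q, so the Galois group of f over Q is not contained in A_3 and must be all of S_3. The splitting field has degree |S_3| = 6 over Q, so [K : Q] = 6.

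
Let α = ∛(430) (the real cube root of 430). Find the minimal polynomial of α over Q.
m_α(x) = x^3 - 430

α satisfies α^3 = 430, so x^3 - 430 annihilates α. By the rational root test, a rational root p/q (in lowest terms) of x^3 - 430 would satisfy p^3 = 430 q^3, forcing q = 1 and p^3 = 430; but 430 is not a perfect cube, contradiction. A monic cubic over Q with no rational root is irreducible (any nontrivial factorization would include a linear factor). Hence x^3 - 430 is the minimal polynomial of α, and in particular [Q(α):Q] = 3.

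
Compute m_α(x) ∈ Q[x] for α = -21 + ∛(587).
m_α(x) = x^3 + 63x^2 + 1323x + 8674

Set β = α + 21 = ∛(587), so β^3 = 587. Then (α + 21)^3 - 587 = 0, i.e. α is a root of g(x) = (x + 21)^3 - 587 = x^3 + 63x^2 + 1323x + 8674. Since g(x) = h(x + 21) where h(x) = x^3 - 587, and h is irreducible over Q (because 587 is not a perfect cube, so h has no rational root, and a monic cubic with no rational root is irreducible), g is also irreducible (irreducibility is preserved under the substitution x → x + 21). Hence m_α(x) = x^3 + 63x^2 + 1323x + 8674.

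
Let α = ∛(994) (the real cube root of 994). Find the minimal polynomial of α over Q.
m_α(x) = x^3 - 994

α satisfies α^3 = 994, so x^3 - 994 annihilates α. By the rational root test, a rational root p/q (in lowest terms) of x^3 - 994 would satisfy p^3 = 994 q^3, forcing q = 1 and p^3 = 994; but 994 is not a perfect cube, contradiction. A monic cubic over Q with no rational root is irreducible (any nontrivial factorization would include a linear factor). Hence x^3 - 994 is the minimal polynomial of α, and in particular [Q(α):Q] = 3.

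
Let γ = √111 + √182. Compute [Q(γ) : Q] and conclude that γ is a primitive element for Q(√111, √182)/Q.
[Q(γ) : Q] = 4 (equivalently, Q(γ) = Q(√111, √182))

Obviously Q(γ) ⊆ Q(√111, √182), and [Q(√111, √182):Q] = 4 (since 111, 182 are distinct squarefree integers > 1 with 20202 not a perfect square). To show equality we compute the minimal polynomial of γ. From γ = √111 + √182: γ^2 = 111 + 2√(20202) + 182 = 293 + 2√(20202), so γ^2 - 293 = 2√(20202); squaring, (γ^2 - 293)^2 = 4·20202, i.e. γ^4 - 586γ^2 + 85849 - 80808 = 0, i.e. γ^4 - 586γ^2 + 5041 = 0. So γ is a root of x^4 - 586x^2 + 5041. This polynomial is irreducible over Q: it has no rational root (each ±√111 ± √182 is irrational), and any factorization into two quadratics over Q would force √(20202) ∈ Q (pairing opposite roots) or √111, √182 ∈ Q (other pairings), all impossible. Hence [Q(γ):Q] = 4 = [Q(√111, √182):Q], so Q(γ) = Q(√111, √182).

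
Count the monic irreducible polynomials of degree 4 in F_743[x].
There are 76189386588 monic irreducible polynomials of degree 4 over F_743

Each element of F_{743^4} that lies in no proper subfield is a root of exactly one monic irreducible of degree 4 over F_743, and each such polynomial has 4 distinct roots in F_{743^4}. By Möbius inversion the count is N_743(4) = (1/4) Σ_{d|4} μ(4/d) · 743^d = (1/4)(μ(4)·743^1 + μ(2)·743^2 + μ(1)·743^4) = 304757546352/4 = 76189386588.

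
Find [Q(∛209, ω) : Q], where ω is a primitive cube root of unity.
[Q(∛209, ω) : Q] = 6

[Q(∛209):Q] = 3 (min poly x^3 - 209, irreducible since 209 is not a perfect cube). [Q(ω):Q] = 2 (min poly x^2 + x + 1). Since Q(∛209) ⊂ R and ω ∉ R, we have ω ∉ Q(∛209), so x^2 + x + 1 remains irreducible over Q(∛209) and [Q(∛209, ω) : Q(∛209)] = 2. By the tower law, [Q(∛209, ω) : Q] = 3 · 2 = 6. (In fact Q(∛209, ω) is the splitting field of x^3 - 209 over Q.)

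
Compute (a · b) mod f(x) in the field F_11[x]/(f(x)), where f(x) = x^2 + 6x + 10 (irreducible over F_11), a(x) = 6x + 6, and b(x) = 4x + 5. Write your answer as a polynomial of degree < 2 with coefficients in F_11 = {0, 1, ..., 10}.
a · b ≡ 9x + 10 (mod f(x))

Multiply in F_11[x]: a(x)·b(x) = (6x + 6)·(4x + 5) = 2x^2 + 10x + 8. This has degree ≥ 2, so divide by f(x) over F_11: 2x^2 + 10x + 8 = (2)·(x^2 + 6x + 10) + (9x + 10). Hence a·b ≡ 9x + 10 (mod f). (F_11[x]/(f) is a field with 11^2 = 121 elements since f is irreducible of degree 2.)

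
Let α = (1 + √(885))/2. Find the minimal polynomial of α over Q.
m_α(x) = x^2 - x - 221

From 2α - 1 = √(885), squaring gives (2α - 1)^2 = 885, i.e. 4α^2 - 4α + 1 = 885, so α^2 - α + (1 - 885)/4 = 0. Since 885 ≡ 1 (mod 4), (1 - 885)/4 = -221 ∈ Z. The polynomial x^2 - x - 221 has discriminant 1 - 4·(-221) = 885, which is not a perfect square in Q (d = 885 is squarefree and ≠ 1), so x^2 - x - 221 is irreducible over Q. It is the minimal polynomial of α.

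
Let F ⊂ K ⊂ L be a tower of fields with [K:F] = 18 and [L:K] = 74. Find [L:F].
[L:F] = 1332

The tower law says that for any tower of field extensions F ⊂ K ⊂ L with finite degrees, [L:F] = [L:K] · [K:F]. Here this gives [L:F] = 74 · 18 = 1332.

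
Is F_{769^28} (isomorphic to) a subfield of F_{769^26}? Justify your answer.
No: F_{769^28} is not a subfield of F_{769^26}

F_{p^m} embeds in F_{p^n} iff m | n. Here 28 ∤ 26 (since 26 = 0·28 + 26 with remainder 26 ≠ 0), so F_{769^28} is not a subfield of F_{769^26}. Equivalently: if it were, the tower law would give 28 = [F_{769^28}:F_769] dividing [F_{769^26}:F_769] = 26, contradiction.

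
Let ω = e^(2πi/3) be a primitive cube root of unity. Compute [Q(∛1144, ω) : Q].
[Q(∛1144, ω) : Q] = 6

[Q(∛1144):Q] = 3 (min poly x^3 - 1144, irreducible since 1144 is not a perfect cube). [Q(ω):Q] = 2 (min poly x^2 + x + 1). Since Q(∛1144) ⊂ R and ω ∉ R, we have ω ∉ Q(∛1144), so x^2 + x + 1 remains irreducible over Q(∛1144) and [Q(∛1144, ω) : Q(∛1144)] = 2. By the tower law, [Q(∛1144, ω) : Q] = 3 · 2 = 6. (In fact Q(∛1144, ω) is the splitting field of x^3 - 1144 over Q.)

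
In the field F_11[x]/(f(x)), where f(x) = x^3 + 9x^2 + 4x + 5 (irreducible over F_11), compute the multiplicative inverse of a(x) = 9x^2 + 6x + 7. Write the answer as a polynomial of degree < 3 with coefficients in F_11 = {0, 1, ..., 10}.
a(x)^(-1) ≡ 5x^2 + 9x + 7 (mod f(x))

Since f is irreducible over F_11, F_11[x]/(f) is a field and a(x) ≠ 0 has an inverse. Apply the extended Euclidean algorithm to f(x) and a(x) in F_11[x]: f(x) = (5x + 5)·a(x) + (5x + 3);  a(x) = (4x + 1)·(5x + 3) + (4). The last nonzero remainder is the constant 4 = gcd(f, a) in F_11. Back-substituting through the division chain expresses 4 = s(x)·a(x) + t(x)·f(x) with s(x) ≡ 9x^2 + 3x + 6 (mod f), so (9x^2 + 3x + 6)·a(x) ≡ 4 (mod f). Multiplying by 4^(-1) ≡ 3 in F_11 gives a(x)^(-1) ≡ 3·(9x^2 + 3x + 6) ≡ 5x^2 + 9x + 7 (mod f). Check: (9x^2 + 6x + 7)·(5x^2 + 9x + 7) = x^4 + x^3 + 9x^2 + 6x + 5 ≡ 1 (mod x^3 + 9x^2 + 4x + 5).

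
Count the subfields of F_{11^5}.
F_{11^5} has 2 subfields

The subfields of F_{p^n} are exactly the fields F_{p^d} for d | n (each is the fixed field of the unique index-d subgroup of Gal(F_{p^n}/F_p) ≅ Z/nZ). The divisors of n = 5 are {1, 5}, giving 2 subfields: F_{11^1}, F_{11^5}.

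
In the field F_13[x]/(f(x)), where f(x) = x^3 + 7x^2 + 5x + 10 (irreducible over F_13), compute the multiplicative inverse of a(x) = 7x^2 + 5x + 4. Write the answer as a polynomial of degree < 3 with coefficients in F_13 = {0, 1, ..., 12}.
a(x)^(-1) ≡ 3x^2 + 10x + 11 (mod f(x))

Since f is irreducible over F_13, F_13[x]/(f) is a field and a(x) ≠ 0 has an inverse. Apply the extended Euclidean algorithm to f(x) and a(x) in F_13[x]: f(x) = (2x + 7)·a(x) + (x + 8);  a(x) = (7x + 1)·(x + 8) + (9). The last nonzero remainder is the constant 9 = gcd(f, a) in F_13. Back-substituting through the division chain expresses 9 = s(x)·a(x) + t(x)·f(x) with s(x) ≡ x^2 + 12x + 8 (mod f), so (x^2 + 12x + 8)·a(x) ≡ 9 (mod f). Multiplying by 9^(-1) ≡ 3 in F_13 gives a(x)^(-1) ≡ 3·(x^2 + 12x + 8) ≡ 3x^2 + 10x + 11 (mod f). Check: (7x^2 + 5x + 4)·(3x^2 + 10x + 11) = 8x^4 + 7x^3 + 9x^2 + 4x + 5 ≡ 1 (mod x^3 + 7x^2 + 5x + 10).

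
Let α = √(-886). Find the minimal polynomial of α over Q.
m_α(x) = x^2 + 886

α satisfies α^2 + 886 = 0, so x^2 + 886 annihilates α. Since d = -886 is squarefree and ≠ 1, it is not a perfect square in Q, so x^2 + 886 has no rational root and is therefore irreducible over Q (a degree-2 polynomial over a field is irreducible iff it has no root). Hence m_α(x) = x^2 + 886.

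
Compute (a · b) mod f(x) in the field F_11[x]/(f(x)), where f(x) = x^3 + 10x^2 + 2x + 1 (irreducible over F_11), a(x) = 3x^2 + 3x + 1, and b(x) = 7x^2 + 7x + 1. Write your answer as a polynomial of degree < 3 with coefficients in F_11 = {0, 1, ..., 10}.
a · b ≡ 8x^2 + 6x + 4 (mod f(x))

Multiply in F_11[x]: a(x)·b(x) = (3x^2 + 3x + 1)·(7x^2 + 7x + 1) = 10x^4 + 9x^3 + 9x^2 + 10x + 1. This has degree ≥ 3, so divide by f(x) over F_11: 10x^4 + 9x^3 + 9x^2 + 10x + 1 = (10x + 8)·(x^3 + 10x^2 + 2x + 1) + (8x^2 + 6x + 4). Hence a·b ≡ 8x^2 + 6x + 4 (mod f). (F_11[x]/(f) is a field with 11^3 = 1331 elements since f is irreducible of degree 3.)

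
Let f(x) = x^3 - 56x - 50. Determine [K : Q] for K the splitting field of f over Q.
[K : Q] = 6

By the rational root test, any rational root of the monic integer polynomial f(x) = x^3 - 56x - 50 must be an integer dividing the constant term -50, i.e. one of ±{1, 2, 5, 10, 25, 50}. Evaluating: f(1) = -105, f(-1) = 5, f(2) = -154, f(-2) = 54, f(5) = -205, f(-5) = 105, f(10) = 390, f(-10) = -490, f(25) = 14175, f(-25) = -14275, f(50) = 122150, f(-50) = -122250; none is 0, so f has no rational root and is therefore irreducible over Q (a cubic with no linear factor over a field is irreducible). For an irreducible cubic, the Galois group is A_3 or S_3 according as the discriminant disc(f) = -4a^3 - 27b^2 = -4·(-56)^3 - 27·(-50)^2 = 634964 is or is not a square in Q. Here disc(f) = 634964 is not a perfect square in Q, so the Galois group of f over Q is not contained in A_3 and must be all of S_3. The splitting field has degree |S_3| = 6 over Q, so [K : Q] = 6.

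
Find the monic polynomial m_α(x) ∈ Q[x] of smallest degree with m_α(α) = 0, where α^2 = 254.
m_α(x) = x^2 - 254

α satisfies α^2 - 254 = 0, so x^2 - 254 annihilates α. Since d = 254 is squarefree and ≠ 1, it is not a perfect square in Q, so x^2 - 254 has no rational root and is therefore irreducible over Q (a degree-2 polynomial over a field is irreducible iff it has no root). Hence m_α(x) = x^2 - 254.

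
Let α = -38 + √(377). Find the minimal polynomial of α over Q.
m_α(x) = x^2 + 76x + 1067

From α + 38 = √(377), squaring gives (α + 38)^2 = 377, i.e. α^2 + 76α + 1444 = 377, so α^2 + 76α + 1067 = 0. The discriminant of x^2 + 76x + 1067 is (76)^2 - 4·(1067) = 5776 - 4268 = 1508, and 4·(377) is not a perfect square in Q since 377 is squarefree and ≠ 1. Hence x^2 + 76x + 1067 is irreducible over Q and is the minimal polynomial of α.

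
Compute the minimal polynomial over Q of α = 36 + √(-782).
m_α(x) = x^2 - 72x + 2078

From α - 36 = √(-782), squaring gives (α - 36)^2 = -782, i.e. α^2 - 72α + 1296 = -782, so α^2 - 72α + 2078 = 0. The discriminant of x^2 - 72x + 2078 is (-72)^2 - 4·(2078) = 5184 - 8312 = -3128, and 4·(-782) is not a perfect square in Q since -782 is squarefree and ≠ 1. Hence x^2 - 72x + 2078 is irreducible over Q and is the minimal polynomial of α.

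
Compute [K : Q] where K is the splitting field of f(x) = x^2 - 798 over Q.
[K : Q] = 2

f(x) = x^2 - 798 factors as (x - √798)(x + √798). The splitting field is K = Q(√798). Since 798 is squarefree and > 1, it is not a perfect square, so x^2 - 798 is irreducible over Q and [Q(√798) : Q] = 2. Hence [K : Q] = 2.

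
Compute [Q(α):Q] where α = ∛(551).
[Q(α):Q] = 3

The minimal polynomial of α is x^3 - 551, irreducible over Q since 551 is not a perfect cube (so x^3 - 551 has no rational root). Hence [Q(α):Q] = deg(m_α) = 3.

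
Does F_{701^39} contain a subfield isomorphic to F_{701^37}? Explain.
No: F_{701^37} is not a subfield of F_{701^39}

F_{p^m} embeds in F_{p^n} iff m | n. Here 37 ∤ 39 (since 39 = 1·37 + 2 with remainder 2 ≠ 0), so F_{701^37} is not a subfield of F_{701^39}. Equivalently: if it were, the tower law would give 37 = [F_{701^37}:F_701] dividing [F_{701^39}:F_701] = 39, contradiction.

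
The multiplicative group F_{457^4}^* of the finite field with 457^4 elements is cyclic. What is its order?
|F_{457^4}^*| = 43617904800

F_{457^4} has 457^4 = 43617904801 elements; its multiplicative group consists of all nonzero elements, so |F_{457^4}^*| = 43617904801 - 1 = 43617904800. (It is cyclic since any finite subgroup of the multiplicative group of a field is cyclic.)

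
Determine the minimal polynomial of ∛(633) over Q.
m_α(x) = x^3 - 633

α satisfies α^3 = 633, so x^3 - 633 annihilates α. By the rational root test, a rational root p/q (in lowest terms) of x^3 - 633 would satisfy p^3 = 633 q^3, forcing q = 1 and p^3 = 633; but 633 is not a perfect cube, contradiction. A monic cubic over Q with no rational root is irreducible (any nontrivial factorization would include a linear factor). Hence x^3 - 633 is the minimal polynomial of α, and in particular [Q(α):Q] = 3.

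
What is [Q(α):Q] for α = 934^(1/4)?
[Q(α):Q] = 4

α is a root of x^4 - 934. By Eisenstein's criterion at the prime p = 2 (which divides the constant term 934 but p^2 = 4 does not, since 934 is squarefree), x^4 - 934 is irreducible over Q. Hence [Q(α):Q] = 4.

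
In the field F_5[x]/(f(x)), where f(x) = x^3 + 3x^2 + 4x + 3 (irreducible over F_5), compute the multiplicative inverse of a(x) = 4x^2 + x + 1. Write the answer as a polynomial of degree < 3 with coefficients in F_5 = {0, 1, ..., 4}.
a(x)^(-1) ≡ x^2 + 3 (mod f(x))

Since f is irreducible over F_5, F_5[x]/(f) is a field and a(x) ≠ 0 has an inverse. Apply the extended Euclidean algorithm to f(x) and a(x) in F_5[x]: f(x) = (4x + 1)·a(x) + (4x + 2);  a(x) = (x + 1)·(4x + 2) + (4). The last nonzero remainder is the constant 4 = gcd(f, a) in F_5. Back-substituting through the division chain expresses 4 = s(x)·a(x) + t(x)·f(x) with s(x) ≡ 4x^2 + 2 (mod f), so (4x^2 + 2)·a(x) ≡ 4 (mod f). Multiplying by 4^(-1) ≡ 4 in F_5 gives a(x)^(-1) ≡ 4·(4x^2 + 2) ≡ x^2 + 3 (mod f). Check: (4x^2 + x + 1)·(x^2 + 3) = 4x^4 + x^3 + 3x^2 + 3x + 3 ≡ 1 (mod x^3 + 3x^2 + 4x + 3).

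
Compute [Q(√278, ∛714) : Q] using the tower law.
[Q(√278, ∛714) : Q] = 6

Let L = Q(√278, ∛714). Since Q(√278) ⊂ L and [Q(√278):Q] = 2, the tower law gives 2 | [L:Q]. Likewise Q(∛714) ⊂ L with [Q(∛714):Q] = 3 (because 714 is not a perfect cube), so 3 | [L:Q]. As gcd(2,3) = 1, [L:Q] is divisible by 6. Conversely L is generated over Q by √278 and ∛714, so [L:Q] ≤ 2·3 = 6. Therefore [Q(√278, ∛714) : Q] = 6.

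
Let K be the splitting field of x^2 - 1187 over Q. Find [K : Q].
[K : Q] = 2

f(x) = x^2 - 1187 factors as (x - √1187)(x + √1187). The splitting field is K = Q(√1187). Since 1187 is squarefree and > 1, it is not a perfect square, so x^2 - 1187 is irreducible over Q and [Q(√1187) : Q] = 2. Hence [K : Q] = 2.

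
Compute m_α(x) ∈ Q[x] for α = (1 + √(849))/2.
m_α(x) = x^2 - x - 212

From 2α - 1 = √(849), squaring gives (2α - 1)^2 = 849, i.e. 4α^2 - 4α + 1 = 849, so α^2 - α + (1 - 849)/4 = 0. Since 849 ≡ 1 (mod 4), (1 - 849)/4 = -212 ∈ Z. The polynomial x^2 - x - 212 has discriminant 1 - 4·(-212) = 849, which is not a perfect square in Q (d = 849 is squarefree and ≠ 1), so x^2 - x - 212 is irreducible over Q. It is the minimal polynomial of α.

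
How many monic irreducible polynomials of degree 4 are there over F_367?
There are 4535248008 monic irreducible polynomials of degree 4 over F_367

Each element of F_{367^4} that lies in no proper subfield is a root of exactly one monic irreducible of degree 4 over F_367, and each such polynomial has 4 distinct roots in F_{367^4}. By Möbius inversion the count is N_367(4) = (1/4) Σ_{d|4} μ(4/d) · 367^d = (1/4)(μ(4)·367^1 + μ(2)·367^2 + μ(1)·367^4) = 18140992032/4 = 4535248008.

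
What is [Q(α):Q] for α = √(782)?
[Q(α):Q] = 2

[Q(α):Q] equals the degree of the minimal polynomial of α. Here α^2 = 782 and x^2 - 782 is irreducible (d = 782 is squarefree, ≠ 1, hence not a square), so deg(m_α) = 2. Thus [Q(α):Q] = 2.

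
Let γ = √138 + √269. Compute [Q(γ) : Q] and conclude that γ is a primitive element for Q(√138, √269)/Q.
[Q(γ) : Q] = 4 (equivalently, Q(γ) = Q(√138, √269))

Obviously Q(γ) ⊆ Q(√138, √269), and [Q(√138, √269):Q] = 4 (since 138, 269 are distinct squarefree integers > 1 with 37122 not a perfect square). To show equality we compute the minimal polynomial of γ. From γ = √138 + √269: γ^2 = 138 + 2√(37122) + 269 = 407 + 2√(37122), so γ^2 - 407 = 2√(37122); squaring, (γ^2 - 407)^2 = 4·37122, i.e. γ^4 - 814γ^2 + 165649 - 148488 = 0, i.e. γ^4 - 814γ^2 + 17161 = 0. So γ is a root of x^4 - 814x^2 + 17161. This polynomial is irreducible over Q: it has no rational root (each ±√138 ± √269 is irrational), and any factorization into two quadratics over Q would force √(37122) ∈ Q (pairing opposite roots) or √138, √269 ∈ Q (other pairings), all impossible. Hence [Q(γ):Q] = 4 = [Q(√138, √269):Q], so Q(γ) = Q(√138, √269).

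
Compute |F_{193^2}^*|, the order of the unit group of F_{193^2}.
|F_{193^2}^*| = 37248

F_{193^2} has 193^2 = 37249 elements; its multiplicative group consists of all nonzero elements, so |F_{193^2}^*| = 37249 - 1 = 37248. (It is cyclic since any finite subgroup of the multiplicative group of a field is cyclic.)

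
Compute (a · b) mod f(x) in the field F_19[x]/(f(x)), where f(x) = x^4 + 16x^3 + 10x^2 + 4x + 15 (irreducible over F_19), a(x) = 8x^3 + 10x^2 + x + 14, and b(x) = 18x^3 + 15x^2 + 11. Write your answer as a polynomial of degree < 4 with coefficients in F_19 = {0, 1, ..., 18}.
a · b ≡ 14x^2 + 3x + 12 (mod f(x))

Multiply in F_19[x]: a(x)·b(x) = (8x^3 + 10x^2 + x + 14)·(18x^3 + 15x^2 + 11) = 11x^6 + 15x^5 + 16x^4 + 13x^3 + 16x^2 + 11x + 2. This has degree ≥ 4, so divide by f(x) over F_19: 11x^6 + 15x^5 + 16x^4 + 13x^3 + 16x^2 + 11x + 2 = (11x^2 + 10x + 12)·(x^4 + 16x^3 + 10x^2 + 4x + 15) + (14x^2 + 3x + 12). Hence a·b ≡ 14x^2 + 3x + 12 (mod f). (F_19[x]/(f) is a field with 19^4 = 130321 elements since f is irreducible of degree 4.)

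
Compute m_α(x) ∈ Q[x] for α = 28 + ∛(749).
m_α(x) = x^3 - 84x^2 + 2352x - 22701

Set β = α - 28 = ∛(749), so β^3 = 749. Then (α - 28)^3 - 749 = 0, i.e. α is a root of g(x) = (x - 28)^3 - 749 = x^3 - 84x^2 + 2352x - 22701. Since g(x) = h(x - 28) where h(x) = x^3 - 749, and h is irreducible over Q (because 749 is not a perfect cube, so h has no rational root, and a monic cubic with no rational root is irreducible), g is also irreducible (irreducibility is preserved under the substitution x → x - 28). Hence m_α(x) = x^3 - 84x^2 + 2352x - 22701.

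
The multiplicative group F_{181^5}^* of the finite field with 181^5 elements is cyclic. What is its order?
|F_{181^5}^*| = 194264244900

F_{181^5} has 181^5 = 194264244901 elements; its multiplicative group consists of all nonzero elements, so |F_{181^5}^*| = 194264244901 - 1 = 194264244900. (It is cyclic since any finite subgroup of the multiplicative group of a field is cyclic.)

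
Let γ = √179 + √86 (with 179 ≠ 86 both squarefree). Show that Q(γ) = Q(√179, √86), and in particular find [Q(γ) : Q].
[Q(γ) : Q] = 4 (equivalently, Q(γ) = Q(√179, √86))

Obviously Q(γ) ⊆ Q(√179, √86), and [Q(√179, √86):Q] = 4 (since 179, 86 are distinct squarefree integers > 1 with 15394 not a perfect square). To show equality we compute the minimal polynomial of γ. From γ = √179 + √86: γ^2 = 179 + 2√(15394) + 86 = 265 + 2√(15394), so γ^2 - 265 = 2√(15394); squaring, (γ^2 - 265)^2 = 4·15394, i.e. γ^4 - 530γ^2 + 70225 - 61576 = 0, i.e. γ^4 - 530γ^2 + 8649 = 0. So γ is a root of x^4 - 530x^2 + 8649. This polynomial is irreducible over Q: it has no rational root (each ±√179 ± √86 is irrational), and any factorization into two quadratics over Q would force √(15394) ∈ Q (pairing opposite roots) or √179, √86 ∈ Q (other pairings), all impossible. Hence [Q(γ):Q] = 4 = [Q(√179, √86):Q], so Q(γ) = Q(√179, √86).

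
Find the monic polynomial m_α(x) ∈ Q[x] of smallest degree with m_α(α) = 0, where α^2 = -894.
m_α(x) = x^2 + 894

α satisfies α^2 + 894 = 0, so x^2 + 894 annihilates α. Since d = -894 is squarefree and ≠ 1, it is not a perfect square in Q, so x^2 + 894 has no rational root and is therefore irreducible over Q (a degree-2 polynomial over a field is irreducible iff it has no root). Hence m_α(x) = x^2 + 894.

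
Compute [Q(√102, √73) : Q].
[Q(√102, √73) : Q] = 4

[Q(√102):Q] = 2 (min poly x^2 - 102, irreducible since 102 is squarefree > 1). For the top step, suppose √73 ∈ Q(√102), say √73 = c + d√102 with c, d ∈ Q. Squaring: 73 = c^2 + 102d^2 + 2cd√102. Since √102 ∉ Q this forces 2cd = 0. If d = 0 then √73 = c ∈ Q, contradicting 73 squarefree > 1. If c = 0 then 73 = 102d^2, so 102·73 = (102d)^2 is a perfect square in Q — but 102·73 = 7446 is not a perfect square (since 102 and 73 are distinct squarefree integers). Contradiction. Hence √73 ∉ Q(√102), so x^2 - 73 stays irreducible over Q(√102) and [Q(√102, √73) : Q(√102)] = 2. By the tower law, [Q(√102, √73) : Q] = 2 · 2 = 4.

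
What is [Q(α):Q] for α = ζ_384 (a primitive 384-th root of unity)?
[Q(α):Q] = 128

The minimal polynomial of ζ_384 over Q is the 384-th cyclotomic polynomial Φ_384(x), which is irreducible over Q and has degree φ(384) = 128. Hence [Q(α):Q] = φ(384) = 128.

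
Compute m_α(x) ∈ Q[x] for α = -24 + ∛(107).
m_α(x) = x^3 + 72x^2 + 1728x + 13717

Set β = α + 24 = ∛(107), so β^3 = 107. Then (α + 24)^3 - 107 = 0, i.e. α is a root of g(x) = (x + 24)^3 - 107 = x^3 + 72x^2 + 1728x + 13717. Since g(x) = h(x + 24) where h(x) = x^3 - 107, and h is irreducible over Q (because 107 is not a perfect cube, so h has no rational root, and a monic cubic with no rational root is irreducible), g is also irreducible (irreducibility is preserved under the substitution x → x + 24). Hence m_α(x) = x^3 + 72x^2 + 1728x + 13717.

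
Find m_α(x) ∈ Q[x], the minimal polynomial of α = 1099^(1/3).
m_α(x) = x^3 - 1099

α satisfies α^3 = 1099, so x^3 - 1099 annihilates α. By the rational root test, a rational root p/q (in lowest terms) of x^3 - 1099 would satisfy p^3 = 1099 q^3, forcing q = 1 and p^3 = 1099; but 1099 is not a perfect cube, contradiction. A monic cubic over Q with no rational root is irreducible (any nontrivial factorization would include a linear factor). Hence x^3 - 1099 is the minimal polynomial of α, and in particular [Q(α):Q] = 3.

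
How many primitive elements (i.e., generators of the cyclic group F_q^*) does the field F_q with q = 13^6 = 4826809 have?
There are φ(4826808) = 1347840 primitive elements

F_q^* is cyclic of order q - 1 = 4826808. A cyclic group of order m has exactly φ(m) generators. Here m = 4826808 = 2^3 · 3^2 · 7 · 61 · 157, so the number of primitive elements is φ(4826808) = 1347840.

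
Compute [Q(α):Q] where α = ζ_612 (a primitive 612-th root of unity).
[Q(α):Q] = 192

The minimal polynomial of ζ_612 over Q is the 612-th cyclotomic polynomial Φ_612(x), which is irreducible over Q and has degree φ(612) = 192. Hence [Q(α):Q] = φ(612) = 192.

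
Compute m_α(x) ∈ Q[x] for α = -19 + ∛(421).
m_α(x) = x^3 + 57x^2 + 1083x + 6438

Set β = α + 19 = ∛(421), so β^3 = 421. Then (α + 19)^3 - 421 = 0, i.e. α is a root of g(x) = (x + 19)^3 - 421 = x^3 + 57x^2 + 1083x + 6438. Since g(x) = h(x + 19) where h(x) = x^3 - 421, and h is irreducible over Q (because 421 is not a perfect cube, so h has no rational root, and a monic cubic with no rational root is irreducible), g is also irreducible (irreducibility is preserved under the substitution x → x + 19). Hence m_α(x) = x^3 + 57x^2 + 1083x + 6438.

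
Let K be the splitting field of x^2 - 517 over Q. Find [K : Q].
[K : Q] = 2

f(x) = x^2 - 517 factors as (x - √517)(x + √517). The splitting field is K = Q(√517). Since 517 is squarefree and > 1, it is not a perfect square, so x^2 - 517 is irreducible over Q and [Q(√517) : Q] = 2. Hence [K : Q] = 2.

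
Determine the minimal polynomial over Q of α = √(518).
m_α(x) = x^2 - 518

α satisfies α^2 - 518 = 0, so x^2 - 518 annihilates α. Since d = 518 is squarefree and ≠ 1, it is not a perfect square in Q, so x^2 - 518 has no rational root and is therefore irreducible over Q (a degree-2 polynomial over a field is irreducible iff it has no root). Hence m_α(x) = x^2 - 518.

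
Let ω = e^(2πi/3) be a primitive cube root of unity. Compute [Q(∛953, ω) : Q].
[Q(∛953, ω) : Q] = 6

[Q(∛953):Q] = 3 (min poly x^3 - 953, irreducible since 953 is not a perfect cube). [Q(ω):Q] = 2 (min poly x^2 + x + 1). Since Q(∛953) ⊂ R and ω ∉ R, we have ω ∉ Q(∛953), so x^2 + x + 1 remains irreducible over Q(∛953) and [Q(∛953, ω) : Q(∛953)] = 2. By the tower law, [Q(∛953, ω) : Q] = 3 · 2 = 6. (In fact Q(∛953, ω) is the splitting field of x^3 - 953 over Q.)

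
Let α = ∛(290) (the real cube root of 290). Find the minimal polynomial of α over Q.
m_α(x) = x^3 - 290

α satisfies α^3 = 290, so x^3 - 290 annihilates α. By the rational root test, a rational root p/q (in lowest terms) of x^3 - 290 would satisfy p^3 = 290 q^3, forcing q = 1 and p^3 = 290; but 290 is not a perfect cube, contradiction. A monic cubic over Q with no rational root is irreducible (any nontrivial factorization would include a linear factor). Hence x^3 - 290 is the minimal polynomial of α, and in particular [Q(α):Q] = 3.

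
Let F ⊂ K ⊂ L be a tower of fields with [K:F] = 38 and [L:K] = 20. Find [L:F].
[L:F] = 760

The tower law says that for any tower of field extensions F ⊂ K ⊂ L with finite degrees, [L:F] = [L:K] · [K:F]. Here this gives [L:F] = 20 · 38 = 760.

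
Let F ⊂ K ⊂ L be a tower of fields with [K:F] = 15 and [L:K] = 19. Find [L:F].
[L:F] = 285

The tower law says that for any tower of field extensions F ⊂ K ⊂ L with finite degrees, [L:F] = [L:K] · [K:F]. Here this gives [L:F] = 19 · 15 = 285.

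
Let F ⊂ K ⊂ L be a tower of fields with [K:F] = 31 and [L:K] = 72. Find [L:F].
[L:F] = 2232

The tower law says that for any tower of field extensions F ⊂ K ⊂ L with finite degrees, [L:F] = [L:K] · [K:F]. Here this gives [L:F] = 72 · 31 = 2232.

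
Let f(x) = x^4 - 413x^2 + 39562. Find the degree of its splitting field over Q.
[K : Q] = 4

Solving the quadratic in x^2: x^2 = (413 ± √(413^2 - 4·39562))/2 = (413 ± √12321)/2 = (413 ± 111)/2, giving x^2 = 151 or x^2 = 262. So f(x) = (x^2 - 151)(x^2 - 262) and the roots of f are ±√151, ±√262. Hence the splitting field is K = Q(√151, √262). Since 151 and 262 are distinct squarefree integers > 1, their product 39562 is not a perfect square, so √262 ∉ Q(√151). By the tower law [K:Q] = [Q(√151,√262):Q(√151)] · [Q(√151):Q] = 2 · 2 = 4.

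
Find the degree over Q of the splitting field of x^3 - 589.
[K : Q] = 6

The roots of x^3 - 589 are ∛589, ω∛589, ω^2∛589 where ω = e^(2πi/3) is a primitive cube root of unity, so K = Q(∛589, ω). Now [Q(∛589):Q] = 3 (since 589 is not a perfect cube, x^3 - 589 is irreducible) and [Q(ω):Q] = 2. Both 2 and 3 divide [K:Q], and [K:Q] ≤ 3·2 = 6, so [K:Q] = 6. (Equivalently: Q(∛589) ⊂ R but ω ∉ R, so [K : Q(∛589)] = 2.)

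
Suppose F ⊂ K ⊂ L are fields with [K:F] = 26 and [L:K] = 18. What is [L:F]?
[L:F] = 468

The tower law says that for any tower of field extensions F ⊂ K ⊂ L with finite degrees, [L:F] = [L:K] · [K:F]. Here this gives [L:F] = 18 · 26 = 468.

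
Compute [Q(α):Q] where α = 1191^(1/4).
[Q(α):Q] = 4

α is a root of x^4 - 1191. By Eisenstein's criterion at the prime p = 3 (which divides the constant term 1191 but p^2 = 9 does not, since 1191 is squarefree), x^4 - 1191 is irreducible over Q. Hence [Q(α):Q] = 4.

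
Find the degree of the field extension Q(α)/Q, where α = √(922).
[Q(α):Q] = 2

[Q(α):Q] equals the degree of the minimal polynomial of α. Here α^2 = 922 and x^2 - 922 is irreducible (d = 922 is squarefree, ≠ 1, hence not a square), so deg(m_α) = 2. Thus [Q(α):Q] = 2.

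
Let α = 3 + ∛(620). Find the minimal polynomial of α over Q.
m_α(x) = x^3 - 9x^2 + 27x - 647

Set β = α - 3 = ∛(620), so β^3 = 620. Then (α - 3)^3 - 620 = 0, i.e. α is a root of g(x) = (x - 3)^3 - 620 = x^3 - 9x^2 + 27x - 647. Since g(x) = h(x - 3) where h(x) = x^3 - 620, and h is irreducible over Q (because 620 is not a perfect cube, so h has no rational root, and a monic cubic with no rational root is irreducible), g is also irreducible (irreducibility is preserved under the substitution x → x - 3). Hence m_α(x) = x^3 - 9x^2 + 27x - 647.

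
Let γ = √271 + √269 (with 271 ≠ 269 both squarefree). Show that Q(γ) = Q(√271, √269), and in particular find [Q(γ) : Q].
[Q(γ) : Q] = 4 (equivalently, Q(γ) = Q(√271, √269))

Obviously Q(γ) ⊆ Q(√271, √269), and [Q(√271, √269):Q] = 4 (since 271, 269 are distinct squarefree integers > 1 with 72899 not a perfect square). To show equality we compute the minimal polynomial of γ. From γ = √271 + √269: γ^2 = 271 + 2√(72899) + 269 = 540 + 2√(72899), so γ^2 - 540 = 2√(72899); squaring, (γ^2 - 540)^2 = 4·72899, i.e. γ^4 - 1080γ^2 + 291600 - 291596 = 0, i.e. γ^4 - 1080γ^2 + 4 = 0. So γ is a root of x^4 - 1080x^2 + 4. This polynomial is irreducible over Q: it has no rational root (each ±√271 ± √269 is irrational), and any factorization into two quadratics over Q would force √(72899) ∈ Q (pairing opposite roots) or √271, √269 ∈ Q (other pairings), all impossible. Hence [Q(γ):Q] = 4 = [Q(√271, √269):Q], so Q(γ) = Q(√271, √269).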